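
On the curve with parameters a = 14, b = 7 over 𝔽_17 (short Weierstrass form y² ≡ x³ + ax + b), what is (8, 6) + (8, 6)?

tangent at (8, 6): λ = (3·8² + 14)/(2·6) ≡ 2/12. 12⁻¹ ≡ 10 (mod 17), so λ ≡ 2·10 ≡ 3.
  x = λ² - 8 - 8 = 9 - 16 ≡ 10; y = λ·(8 - 10) - 6 ≡ 5. → (10, 5)

(10, 5)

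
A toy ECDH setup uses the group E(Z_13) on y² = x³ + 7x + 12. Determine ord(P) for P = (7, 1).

2P: tangent at (7, 1): λ = (3·7² + 7)/(2·1) ≡ 11/2. 2⁻¹ ≡ 7 (mod 13) since 2·7 = 14 ≡ 1, so λ ≡ 11·7 ≡ 12.
  x = λ² - 7 - 7 = 144 - 14 ≡ 0; y = λ·(7 - 0) - 1 ≡ 5. → (0, 5)
3P: (0, 5) + (7, 1). λ = (1 - 5)/(7 - 0) ≡ 9/7 mod 13. 7⁻¹ ≡ 2 (mod 13) since 7·2 = 14 ≡ 1, so λ ≡ 5.
  x = λ² - 0 - 7 = 25 - 7 ≡ 5; y = λ·(0 - 5) - 5 ≡ 9. → (5, 9)
4P: (5, 9) + (7, 1). λ = (1 - 9)/(7 - 5) ≡ 5/2 mod 13. 2⁻¹ ≡ 7 (mod 13) since 2·7 = 14 ≡ 1, so λ ≡ 9.
  x = λ² - 5 - 7 = 81 - 12 ≡ 4; y = λ·(5 - 4) - 9 ≡ 0. → (4, 0)
5P: (4, 0) + (7, 1). λ = (1 - 0)/(7 - 4) ≡ 1/3 mod 13. 3⁻¹ ≡ 9 (mod 13) since 3·9 = 27 ≡ 1, so λ ≡ 9.
  x = λ² - 4 - 7 = 81 - 11 ≡ 5; y = λ·(4 - 5) - 0 ≡ 4. → (5, 4)
6P: (5, 4) + (7, 1). λ = (1 - 4)/(7 - 5) ≡ 10/2 mod 13. 2⁻¹ ≡ 7 (mod 13), so λ ≡ 5.
  x = λ² - 5 - 7 = 25 - 12 ≡ 0; y = λ·(5 - 0) - 4 ≡ 8. → (0, 8)
7P: (0, 8) + (7, 1). λ = (1 - 8)/(7 - 0) ≡ 6/7 mod 13. 7⁻¹ ≡ 2 (mod 13), so λ ≡ 12.
  x = λ² - 0 - 7 = 144 - 7 ≡ 7; y = λ·(0 - 7) - 8 ≡ 12. → (7, 12)
8P: (7, 12) + (7, 1): same x and y₁ ≡ -y₂, so the sum is ∞.
8P = ∞, so the order is 8.

8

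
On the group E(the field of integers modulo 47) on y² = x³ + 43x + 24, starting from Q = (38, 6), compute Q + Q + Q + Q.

(16, 22)

Repeated addition: build up to 4Q.
2Q: tangent at (38, 6): λ = (3·38² + 43)/(2·6) ≡ 4/12. 12⁻¹ ≡ 4 (mod 47), so λ ≡ 4·4 ≡ 16.
  x = λ² - 38 - 38 = 256 - 76 ≡ 39; y = λ·(38 - 39) - 6 ≡ 25. → (39, 25)
3Q: (39, 25) + (38, 6). λ = (6 - 25)/(38 - 39) ≡ 28/46 mod 47. 46⁻¹ ≡ 46 (mod 47) since 46·46 = 2116 ≡ 1, so λ ≡ 19.
  x = λ² - 39 - 38 = 361 - 77 ≡ 2; y = λ·(39 - 2) - 25 ≡ 20. → (2, 20)
4Q: (2, 20) + (38, 6). λ = (6 - 20)/(38 - 2) ≡ 33/36 mod 47. 36⁻¹ ≡ 17 (mod 47), so λ ≡ 44.
  x = λ² - 2 - 38 = 1936 - 40 ≡ 16; y = λ·(2 - 16) - 20 ≡ 22. → (16, 22)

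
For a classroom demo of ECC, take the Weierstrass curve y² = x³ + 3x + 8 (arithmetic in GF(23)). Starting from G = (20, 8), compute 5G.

Double-and-add on 5 = (101)₂. Start with G = (20, 8) for the leading 1-bit.
double: tangent at (20, 8): λ = (3·20² + 3)/(2·8) ≡ 7/16. 16⁻¹ ≡ 13 (mod 23), so λ ≡ 7·13 ≡ 22.
  x = λ² - 20 - 20 = 484 - 40 ≡ 7; y = λ·(20 - 7) - 8 ≡ 2. → (7, 2)
double: tangent at (7, 2): λ = (3·7² + 3)/(2·2) ≡ 12/4. 4⁻¹ ≡ 6 (mod 23) since 4·6 = 24 ≡ 1, so λ ≡ 12·6 ≡ 3.
  x = λ² - 7 - 7 = 9 - 14 ≡ 18; y = λ·(7 - 18) - 2 ≡ 11. → (18, 11)
add G: (18, 11) + (20, 8). λ = (8 - 11)/(20 - 18) ≡ 20/2 mod 23. 2⁻¹ ≡ 12 (mod 23), so λ ≡ 10.
  x = λ² - 18 - 20 = 100 - 38 ≡ 16; y = λ·(18 - 16) - 11 ≡ 9. → (16, 9)

(16, 9)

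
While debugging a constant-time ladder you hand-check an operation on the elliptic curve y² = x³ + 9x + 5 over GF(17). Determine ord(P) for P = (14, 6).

11

2P: tangent at (14, 6): λ = (3·14² + 9)/(2·6) ≡ 2/12. 12⁻¹ ≡ 10 (mod 17) since 12·10 = 120 ≡ 1, so λ ≡ 2·10 ≡ 3.
  x = λ² - 14 - 14 = 9 - 28 ≡ 15; y = λ·(14 - 15) - 6 ≡ 8. → (15, 8)
3P: (15, 8) + (14, 6). λ = (6 - 8)/(14 - 15) ≡ 15/16 mod 17. 16⁻¹ ≡ 16 (mod 17), so λ ≡ 2.
  x = λ² - 15 - 14 = 4 - 29 ≡ 9; y = λ·(15 - 9) - 8 ≡ 4. → (9, 4)
4P: (9, 4) + (14, 6). λ = (6 - 4)/(14 - 9) ≡ 2/5 mod 17. 5⁻¹ ≡ 7 (mod 17), so λ ≡ 14.
  x = λ² - 9 - 14 = 196 - 23 ≡ 3; y = λ·(9 - 3) - 4 ≡ 12. → (3, 12)
5P: (3, 12) + (14, 6). λ = (6 - 12)/(14 - 3) ≡ 11/11 mod 17. 11⁻¹ ≡ 14 (mod 17), so λ ≡ 1.
  x = λ² - 3 - 14 = 1 - 17 ≡ 1; y = λ·(3 - 1) - 12 ≡ 7. → (1, 7)
6P: (1, 7) + (14, 6). λ = (6 - 7)/(14 - 1) ≡ 16/13 mod 17. 13⁻¹ ≡ 4 (mod 17), so λ ≡ 13.
  x = λ² - 1 - 14 = 169 - 15 ≡ 1; y = λ·(1 - 1) - 7 ≡ 10. → (1, 10)
7P: (1, 10) + (14, 6). λ = (6 - 10)/(14 - 1) ≡ 13/13 mod 17. 13⁻¹ ≡ 4 (mod 17), so λ ≡ 1.
  x = λ² - 1 - 14 = 1 - 15 ≡ 3; y = λ·(1 - 3) - 10 ≡ 5. → (3, 5)
8P: (3, 5) + (14, 6). λ = (6 - 5)/(14 - 3) ≡ 1/11 mod 17. 11⁻¹ ≡ 14 (mod 17), so λ ≡ 14.
  x = λ² - 3 - 14 = 196 - 17 ≡ 9; y = λ·(3 - 9) - 5 ≡ 13. → (9, 13)
9P: (9, 13) + (14, 6). λ = (6 - 13)/(14 - 9) ≡ 10/5 mod 17. 5⁻¹ ≡ 7 (mod 17) since 5·7 = 35 ≡ 1, so λ ≡ 2.
  x = λ² - 9 - 14 = 4 - 23 ≡ 15; y = λ·(9 - 15) - 13 ≡ 9. → (15, 9)
10P: (15, 9) + (14, 6). λ = (6 - 9)/(14 - 15) ≡ 14/16 mod 17. 16⁻¹ ≡ 16 (mod 17) since 16·16 = 256 ≡ 1, so λ ≡ 3.
  x = λ² - 15 - 14 = 9 - 29 ≡ 14; y = λ·(15 - 14) - 9 ≡ 11. → (14, 11)
11P: (14, 11) + (14, 6): same x and y₁ ≡ -y₂, so the sum is 𝒪.
11P = 𝒪, so the order is 11.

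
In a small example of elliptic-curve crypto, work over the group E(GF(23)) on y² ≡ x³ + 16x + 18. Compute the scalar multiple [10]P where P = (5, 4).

Double-and-add on 10 = (1010)₂. Start with P = (5, 4) for the leading 1-bit.
double: tangent at (5, 4): λ = (3·5² + 16)/(2·4) ≡ 22/8. 8⁻¹ ≡ 3 (mod 23) since 8·3 = 24 ≡ 1, so λ ≡ 22·3 ≡ 20.
  x = λ² - 5 - 5 = 400 - 10 ≡ 22; y = λ·(5 - 22) - 4 ≡ 1. → (22, 1)
double: tangent at (22, 1): λ = (3·22² + 16)/(2·1) ≡ 19/2. 2⁻¹ ≡ 12 (mod 23) since 2·12 = 24 ≡ 1, so λ ≡ 19·12 ≡ 21.
  x = λ² - 22 - 22 = 441 - 44 ≡ 6; y = λ·(22 - 6) - 1 ≡ 13. → (6, 13)
add P: (6, 13) + (5, 4). λ = (4 - 13)/(5 - 6) ≡ 14/22 mod 23. 22⁻¹ ≡ 22 (mod 23) since 22·22 = 484 ≡ 1, so λ ≡ 9.
  x = λ² - 6 - 5 = 81 - 11 ≡ 1; y = λ·(6 - 1) - 13 ≡ 9. → (1, 9)
double: tangent at (1, 9): λ = (3·1² + 16)/(2·9) ≡ 19/18. 18⁻¹ ≡ 9 (mod 23) since 18·9 = 162 ≡ 1, so λ ≡ 19·9 ≡ 10.
  x = λ² - 1 - 1 = 100 - 2 ≡ 6; y = λ·(1 - 6) - 9 ≡ 10. → (6, 10)

(6, 10)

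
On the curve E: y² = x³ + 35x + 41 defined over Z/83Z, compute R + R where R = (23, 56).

tangent at (23, 56): λ = (3·23² + 35)/(2·56) ≡ 45/29. 29⁻¹ ≡ 63 (mod 83) since 29·63 = 1827 ≡ 1, so λ ≡ 45·63 ≡ 13.
  x = λ² - 23 - 23 = 169 - 46 ≡ 40; y = λ·(23 - 40) - 56 ≡ 55. → (40, 55)

(40, 55)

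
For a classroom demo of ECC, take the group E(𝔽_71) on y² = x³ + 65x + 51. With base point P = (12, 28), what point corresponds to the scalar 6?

Double-and-add on 6 = (110)₂. Start with P = (12, 28) for the leading 1-bit.
double: tangent at (12, 28): λ = (3·12² + 65)/(2·28) ≡ 0/56. 56⁻¹ ≡ 52 (mod 71), so λ ≡ 0·52 ≡ 0.
  x = λ² - 12 - 12 = 0 - 24 ≡ 47; y = λ·(12 - 47) - 28 ≡ 43. → (47, 43)
add P: (47, 43) + (12, 28). λ = (28 - 43)/(12 - 47) ≡ 56/36 mod 71. 36⁻¹ ≡ 2 (mod 71) since 36·2 = 72 ≡ 1, so λ ≡ 41.
  x = λ² - 47 - 12 = 1681 - 59 ≡ 60; y = λ·(47 - 60) - 43 ≡ 63. → (60, 63)
double: tangent at (60, 63): λ = (3·60² + 65)/(2·63) ≡ 2/55. 55⁻¹ ≡ 31 (mod 71), so λ ≡ 2·31 ≡ 62.
  x = λ² - 60 - 60 = 3844 - 120 ≡ 32; y = λ·(60 - 32) - 63 ≡ 40. → (32, 40)

(32, 40)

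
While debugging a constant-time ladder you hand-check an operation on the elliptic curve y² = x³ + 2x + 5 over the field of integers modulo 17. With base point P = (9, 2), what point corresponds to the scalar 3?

Repeated addition: build up to 3P.
2P: tangent at (9, 2): λ = (3·9² + 2)/(2·2) ≡ 7/4. 4⁻¹ ≡ 13 (mod 17) since 4·13 = 52 ≡ 1, so λ ≡ 7·13 ≡ 6.
  x = λ² - 9 - 9 = 36 - 18 ≡ 1; y = λ·(9 - 1) - 2 ≡ 12. → (1, 12)
3P: (1, 12) + (9, 2). λ = (2 - 12)/(9 - 1) ≡ 7/8 mod 17. 8⁻¹ ≡ 15 (mod 17), so λ ≡ 3.
  x = λ² - 1 - 9 = 9 - 10 ≡ 16; y = λ·(1 - 16) - 12 ≡ 11. → (16, 11)

(16, 11)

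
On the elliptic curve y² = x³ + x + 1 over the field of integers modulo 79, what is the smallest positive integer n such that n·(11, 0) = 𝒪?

2

2P: (11, 0) + (11, 0): same x and y₁ ≡ -y₂, so the sum is 𝒪.
2P = 𝒪, so the order is 2.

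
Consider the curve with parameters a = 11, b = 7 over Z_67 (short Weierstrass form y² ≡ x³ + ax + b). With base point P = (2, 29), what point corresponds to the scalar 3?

(46, 30)

Repeated addition: build up to 3P.
2P: tangent at (2, 29): λ = (3·2² + 11)/(2·29) ≡ 23/58. 58⁻¹ ≡ 52 (mod 67), so λ ≡ 23·52 ≡ 57.
  x = λ² - 2 - 2 = 3249 - 4 ≡ 29; y = λ·(2 - 29) - 29 ≡ 40. → (29, 40)
3P: (29, 40) + (2, 29). λ = (29 - 40)/(2 - 29) ≡ 56/40 mod 67. 40⁻¹ ≡ 62 (mod 67) since 40·62 = 2480 ≡ 1, so λ ≡ 55.
  x = λ² - 29 - 2 = 3025 - 31 ≡ 46; y = λ·(29 - 46) - 40 ≡ 30. → (46, 30)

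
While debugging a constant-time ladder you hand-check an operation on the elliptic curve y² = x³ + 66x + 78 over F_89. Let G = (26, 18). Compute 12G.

O

Double-and-add on 12 = (1100)₂. Start with G = (26, 18) for the leading 1-bit.
double: tangent at (26, 18): λ = (3·26² + 66)/(2·18) ≡ 47/36. 36⁻¹ ≡ 47 (mod 89), so λ ≡ 47·47 ≡ 73.
  x = λ² - 26 - 26 = 5329 - 52 ≡ 26; y = λ·(26 - 26) - 18 ≡ 71. → (26, 71)
add G: (26, 71) + (26, 18): same x and y₁ ≡ -y₂, so the sum is O.
double: O + O = O (identity).
double: O + O = O (identity).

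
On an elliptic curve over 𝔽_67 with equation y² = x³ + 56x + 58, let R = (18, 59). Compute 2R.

(26, 53)

tangent at (18, 59): λ = (3·18² + 56)/(2·59) ≡ 23/51. 51⁻¹ ≡ 46 (mod 67), so λ ≡ 23·46 ≡ 53.
  x = λ² - 18 - 18 = 2809 - 36 ≡ 26; y = λ·(18 - 26) - 59 ≡ 53. → (26, 53)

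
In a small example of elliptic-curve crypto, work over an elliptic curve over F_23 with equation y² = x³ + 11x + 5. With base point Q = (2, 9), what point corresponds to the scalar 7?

Double-and-add on 7 = (111)₂. Start with Q = (2, 9) for the leading 1-bit.
double: tangent at (2, 9): λ = (3·2² + 11)/(2·9) ≡ 0/18. 18⁻¹ ≡ 9 (mod 23), so λ ≡ 0·9 ≡ 0.
  x = λ² - 2 - 2 = 0 - 4 ≡ 19; y = λ·(2 - 19) - 9 ≡ 14. → (19, 14)
add Q: (19, 14) + (2, 9). λ = (9 - 14)/(2 - 19) ≡ 18/6 mod 23. 6⁻¹ ≡ 4 (mod 23), so λ ≡ 3.
  x = λ² - 19 - 2 = 9 - 21 ≡ 11; y = λ·(19 - 11) - 14 ≡ 10. → (11, 10)
double: tangent at (11, 10): λ = (3·11² + 11)/(2·10) ≡ 6/20. 20⁻¹ ≡ 15 (mod 23) since 20·15 = 300 ≡ 1, so λ ≡ 6·15 ≡ 21.
  x = λ² - 11 - 11 = 441 - 22 ≡ 5; y = λ·(11 - 5) - 10 ≡ 1. → (5, 1)
add Q: (5, 1) + (2, 9). λ = (9 - 1)/(2 - 5) ≡ 8/20 mod 23. 20⁻¹ ≡ 15 (mod 23) since 20·15 = 300 ≡ 1, so λ ≡ 5.
  x = λ² - 5 - 2 = 25 - 7 ≡ 18; y = λ·(5 - 18) - 1 ≡ 3. → (18, 3)

(18, 3)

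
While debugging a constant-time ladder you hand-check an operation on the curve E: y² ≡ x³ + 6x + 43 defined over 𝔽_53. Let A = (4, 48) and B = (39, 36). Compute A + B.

(34, 38)

(4, 48) + (39, 36). λ = (36 - 48)/(39 - 4) ≡ 41/35 mod 53. 35⁻¹ ≡ 50 (mod 53) since 35·50 = 1750 ≡ 1, so λ ≡ 36.
  x = λ² - 4 - 39 = 1296 - 43 ≡ 34; y = λ·(4 - 34) - 48 ≡ 38. → (34, 38)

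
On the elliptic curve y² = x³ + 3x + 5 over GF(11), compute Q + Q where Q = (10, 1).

(0, 7)

tangent at (10, 1): λ = (3·10² + 3)/(2·1) ≡ 6/2. 2⁻¹ ≡ 6 (mod 11), so λ ≡ 6·6 ≡ 3.
  x = λ² - 10 - 10 = 9 - 20 ≡ 0; y = λ·(10 - 0) - 1 ≡ 7. → (0, 7)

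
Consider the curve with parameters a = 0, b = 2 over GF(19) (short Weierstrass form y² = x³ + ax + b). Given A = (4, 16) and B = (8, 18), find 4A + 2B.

(12, 1)

First 4A:
Double-and-add on 4 = (100)₂. Start with A = (4, 16) for the leading 1-bit.
double: tangent at (4, 16): λ = (3·4² + 0)/(2·16) ≡ 10/13. 13⁻¹ ≡ 3 (mod 19), so λ ≡ 10·3 ≡ 11.
  x = λ² - 4 - 4 = 121 - 8 ≡ 18; y = λ·(4 - 18) - 16 ≡ 1. → (18, 1)
double: tangent at (18, 1): λ = (3·18² + 0)/(2·1) ≡ 3/2. 2⁻¹ ≡ 10 (mod 19), so λ ≡ 3·10 ≡ 11.
  x = λ² - 18 - 18 = 121 - 36 ≡ 9; y = λ·(18 - 9) - 1 ≡ 3. → (9, 3)
4A = (9, 3).
Next 2B:
Repeated addition: build up to 2B.
2B: tangent at (8, 18): λ = (3·8² + 0)/(2·18) ≡ 2/17. 17⁻¹ ≡ 9 (mod 19) since 17·9 = 153 ≡ 1, so λ ≡ 2·9 ≡ 18.
  x = λ² - 8 - 8 = 324 - 16 ≡ 4; y = λ·(8 - 4) - 18 ≡ 16. → (4, 16)
2B = (4, 16).
Finally 4A + 2B:
(9, 3) + (4, 16). λ = (16 - 3)/(4 - 9) ≡ 13/14 mod 19. 14⁻¹ ≡ 15 (mod 19), so λ ≡ 5.
  x = λ² - 9 - 4 = 25 - 13 ≡ 12; y = λ·(9 - 12) - 3 ≡ 1. → (12, 1)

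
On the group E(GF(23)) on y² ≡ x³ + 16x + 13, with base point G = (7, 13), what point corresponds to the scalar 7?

(7, 13)

Double-and-add on 7 = (111)₂. Start with G = (7, 13) for the leading 1-bit.
double: tangent at (7, 13): λ = (3·7² + 16)/(2·13) ≡ 2/3. 3⁻¹ ≡ 8 (mod 23), so λ ≡ 2·8 ≡ 16.
  x = λ² - 7 - 7 = 256 - 14 ≡ 12; y = λ·(7 - 12) - 13 ≡ 22. → (12, 22)
add G: (12, 22) + (7, 13). λ = (13 - 22)/(7 - 12) ≡ 14/18 mod 23. 18⁻¹ ≡ 9 (mod 23), so λ ≡ 11.
  x = λ² - 12 - 7 = 121 - 19 ≡ 10; y = λ·(12 - 10) - 22 ≡ 0. → (10, 0)
double: (10, 0) + (10, 0): same x and y₁ ≡ -y₂, so the sum is O.
add G: O + (7, 13) = (7, 13) (identity).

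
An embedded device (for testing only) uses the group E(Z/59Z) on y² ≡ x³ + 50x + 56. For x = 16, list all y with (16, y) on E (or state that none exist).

x³ + 50x + 56 = 4952 ≡ 55 (mod 59).
55 is a non-residue mod 59; no y exists.

none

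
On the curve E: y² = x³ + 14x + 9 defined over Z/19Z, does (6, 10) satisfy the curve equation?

yes

y² = 10² ≡ 5; x³ + 14x + 9 = 309 ≡ 5 (mod 19). 5 = 5.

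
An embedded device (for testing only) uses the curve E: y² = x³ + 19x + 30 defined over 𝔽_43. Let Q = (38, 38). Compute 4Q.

Double-and-add on 4 = (100)₂. Start with Q = (38, 38) for the leading 1-bit.
double: tangent at (38, 38): λ = (3·38² + 19)/(2·38) ≡ 8/33. 33⁻¹ ≡ 30 (mod 43) since 33·30 = 990 ≡ 1, so λ ≡ 8·30 ≡ 25.
  x = λ² - 38 - 38 = 625 - 76 ≡ 33; y = λ·(38 - 33) - 38 ≡ 1. → (33, 1)
double: tangent at (33, 1): λ = (3·33² + 19)/(2·1) ≡ 18/2. 2⁻¹ ≡ 22 (mod 43), so λ ≡ 18·22 ≡ 9.
  x = λ² - 33 - 33 = 81 - 66 ≡ 15; y = λ·(33 - 15) - 1 ≡ 32. → (15, 32)

(15, 32)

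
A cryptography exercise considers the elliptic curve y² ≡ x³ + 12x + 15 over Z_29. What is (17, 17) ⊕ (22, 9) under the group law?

(17, 17) + (22, 9). λ = (9 - 17)/(22 - 17) ≡ 21/5 mod 29. 5⁻¹ ≡ 6 (mod 29) since 5·6 = 30 ≡ 1, so λ ≡ 10.
  x = λ² - 17 - 22 = 100 - 39 ≡ 3; y = λ·(17 - 3) - 17 ≡ 7. → (3, 7)

(3, 7)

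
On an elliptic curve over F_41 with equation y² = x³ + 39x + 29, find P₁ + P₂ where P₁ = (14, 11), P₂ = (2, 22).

(21, 33)

(14, 11) + (2, 22). λ = (22 - 11)/(2 - 14) ≡ 11/29 mod 41. 29⁻¹ ≡ 17 (mod 41), so λ ≡ 23.
  x = λ² - 14 - 2 = 529 - 16 ≡ 21; y = λ·(14 - 21) - 11 ≡ 33. → (21, 33)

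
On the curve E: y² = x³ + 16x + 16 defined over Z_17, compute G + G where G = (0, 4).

(4, 5)

tangent at (0, 4): λ = (3·0² + 16)/(2·4) ≡ 16/8. 8⁻¹ ≡ 15 (mod 17), so λ ≡ 16·15 ≡ 2.
  x = λ² - 0 - 0 = 4 - 0 ≡ 4; y = λ·(0 - 4) - 4 ≡ 5. → (4, 5)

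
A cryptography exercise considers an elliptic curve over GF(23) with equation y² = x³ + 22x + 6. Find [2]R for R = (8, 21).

tangent at (8, 21): λ = (3·8² + 22)/(2·21) ≡ 7/19. 19⁻¹ ≡ 17 (mod 23) since 19·17 = 323 ≡ 1, so λ ≡ 7·17 ≡ 4.
  x = λ² - 8 - 8 = 16 - 16 ≡ 0; y = λ·(8 - 0) - 21 ≡ 11. → (0, 11)

(0, 11)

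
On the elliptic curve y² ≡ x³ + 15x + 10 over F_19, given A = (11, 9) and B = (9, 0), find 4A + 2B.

First 4A:
Double-and-add on 4 = (100)₂. Start with A = (11, 9) for the leading 1-bit.
double: tangent at (11, 9): λ = (3·11² + 15)/(2·9) ≡ 17/18. 18⁻¹ ≡ 18 (mod 19) since 18·18 = 324 ≡ 1, so λ ≡ 17·18 ≡ 2.
  x = λ² - 11 - 11 = 4 - 22 ≡ 1; y = λ·(11 - 1) - 9 ≡ 11. → (1, 11)
double: tangent at (1, 11): λ = (3·1² + 15)/(2·11) ≡ 18/3. 3⁻¹ ≡ 13 (mod 19) since 3·13 = 39 ≡ 1, so λ ≡ 18·13 ≡ 6.
  x = λ² - 1 - 1 = 36 - 2 ≡ 15; y = λ·(1 - 15) - 11 ≡ 0. → (15, 0)
4A = (15, 0).
Next 2B:
Repeated addition: build up to 2B.
2B: (9, 0) + (9, 0): same x and y₁ ≡ -y₂, so the sum is O.
2B = O.
Finally 4A + 2B:
(15, 0) + O = (15, 0) (identity).

(15, 0)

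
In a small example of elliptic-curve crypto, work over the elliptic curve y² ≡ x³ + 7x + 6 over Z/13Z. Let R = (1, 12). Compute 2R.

(10, 7)

tangent at (1, 12): λ = (3·1² + 7)/(2·12) ≡ 10/11. 11⁻¹ ≡ 6 (mod 13), so λ ≡ 10·6 ≡ 8.
  x = λ² - 1 - 1 = 64 - 2 ≡ 10; y = λ·(1 - 10) - 12 ≡ 7. → (10, 7)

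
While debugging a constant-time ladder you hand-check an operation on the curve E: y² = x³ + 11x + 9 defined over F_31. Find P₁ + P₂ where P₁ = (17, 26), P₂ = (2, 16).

(17, 26) + (2, 16). λ = (16 - 26)/(2 - 17) ≡ 21/16 mod 31. 16⁻¹ ≡ 2 (mod 31), so λ ≡ 11.
  x = λ² - 17 - 2 = 121 - 19 ≡ 9; y = λ·(17 - 9) - 26 ≡ 0. → (9, 0)

(9, 0)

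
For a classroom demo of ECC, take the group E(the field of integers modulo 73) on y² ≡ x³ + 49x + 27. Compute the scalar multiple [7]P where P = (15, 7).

(15, 66)

Double-and-add on 7 = (111)₂. Start with P = (15, 7) for the leading 1-bit.
double: tangent at (15, 7): λ = (3·15² + 49)/(2·7) ≡ 67/14. 14⁻¹ ≡ 47 (mod 73), so λ ≡ 67·47 ≡ 10.
  x = λ² - 15 - 15 = 100 - 30 ≡ 70; y = λ·(15 - 70) - 7 ≡ 27. → (70, 27)
add P: (70, 27) + (15, 7). λ = (7 - 27)/(15 - 70) ≡ 53/18 mod 73. 18⁻¹ ≡ 69 (mod 73) since 18·69 = 1242 ≡ 1, so λ ≡ 7.
  x = λ² - 70 - 15 = 49 - 85 ≡ 37; y = λ·(70 - 37) - 27 ≡ 58. → (37, 58)
double: tangent at (37, 58): λ = (3·37² + 49)/(2·58) ≡ 68/43. 43⁻¹ ≡ 17 (mod 73) since 43·17 = 731 ≡ 1, so λ ≡ 68·17 ≡ 61.
  x = λ² - 37 - 37 = 3721 - 74 ≡ 70; y = λ·(37 - 70) - 58 ≡ 46. → (70, 46)
add P: (70, 46) + (15, 7). λ = (7 - 46)/(15 - 70) ≡ 34/18 mod 73. 18⁻¹ ≡ 69 (mod 73) since 18·69 = 1242 ≡ 1, so λ ≡ 10.
  x = λ² - 70 - 15 = 100 - 85 ≡ 15; y = λ·(70 - 15) - 46 ≡ 66. → (15, 66)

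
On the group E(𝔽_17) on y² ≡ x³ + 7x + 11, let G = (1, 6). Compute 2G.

(2, 13)

tangent at (1, 6): λ = (3·1² + 7)/(2·6) ≡ 10/12. 12⁻¹ ≡ 10 (mod 17) since 12·10 = 120 ≡ 1, so λ ≡ 10·10 ≡ 15.
  x = λ² - 1 - 1 = 225 - 2 ≡ 2; y = λ·(1 - 2) - 6 ≡ 13. → (2, 13)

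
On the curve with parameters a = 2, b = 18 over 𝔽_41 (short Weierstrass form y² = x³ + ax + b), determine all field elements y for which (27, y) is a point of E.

x³ + 2x + 18 = 19755 ≡ 34 (mod 41).
34 is a non-residue mod 41; no y exists.

none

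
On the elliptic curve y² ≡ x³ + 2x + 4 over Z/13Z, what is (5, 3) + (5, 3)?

(7, 6)

tangent at (5, 3): λ = (3·5² + 2)/(2·3) ≡ 12/6. 6⁻¹ ≡ 11 (mod 13), so λ ≡ 12·11 ≡ 2.
  x = λ² - 5 - 5 = 4 - 10 ≡ 7; y = λ·(5 - 7) - 3 ≡ 6. → (7, 6)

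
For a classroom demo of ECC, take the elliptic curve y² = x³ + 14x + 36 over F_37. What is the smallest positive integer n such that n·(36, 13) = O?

10

2P: tangent at (36, 13): λ = (3·36² + 14)/(2·13) ≡ 17/26. 26⁻¹ ≡ 10 (mod 37), so λ ≡ 17·10 ≡ 22.
  x = λ² - 36 - 36 = 484 - 72 ≡ 5; y = λ·(36 - 5) - 13 ≡ 3. → (5, 3)
3P: (5, 3) + (36, 13). λ = (13 - 3)/(36 - 5) ≡ 10/31 mod 37. 31⁻¹ ≡ 6 (mod 37) since 31·6 = 186 ≡ 1, so λ ≡ 23.
  x = λ² - 5 - 36 = 529 - 41 ≡ 7; y = λ·(5 - 7) - 3 ≡ 25. → (7, 25)
4P: (7, 25) + (36, 13). λ = (13 - 25)/(36 - 7) ≡ 25/29 mod 37. 29⁻¹ ≡ 23 (mod 37), so λ ≡ 20.
  x = λ² - 7 - 36 = 400 - 43 ≡ 24; y = λ·(7 - 24) - 25 ≡ 5. → (24, 5)
5P: (24, 5) + (36, 13). λ = (13 - 5)/(36 - 24) ≡ 8/12 mod 37. 12⁻¹ ≡ 34 (mod 37) since 12·34 = 408 ≡ 1, so λ ≡ 13.
  x = λ² - 24 - 36 = 169 - 60 ≡ 35; y = λ·(24 - 35) - 5 ≡ 0. → (35, 0)
6P: (35, 0) + (36, 13). λ = (13 - 0)/(36 - 35) ≡ 13/1 mod 37. 1⁻¹ ≡ 1 (mod 37), so λ ≡ 13.
  x = λ² - 35 - 36 = 169 - 71 ≡ 24; y = λ·(35 - 24) - 0 ≡ 32. → (24, 32)
7P: (24, 32) + (36, 13). λ = (13 - 32)/(36 - 24) ≡ 18/12 mod 37. 12⁻¹ ≡ 34 (mod 37), so λ ≡ 20.
  x = λ² - 24 - 36 = 400 - 60 ≡ 7; y = λ·(24 - 7) - 32 ≡ 12. → (7, 12)
8P: (7, 12) + (36, 13). λ = (13 - 12)/(36 - 7) ≡ 1/29 mod 37. 29⁻¹ ≡ 23 (mod 37) since 29·23 = 667 ≡ 1, so λ ≡ 23.
  x = λ² - 7 - 36 = 529 - 43 ≡ 5; y = λ·(7 - 5) - 12 ≡ 34. → (5, 34)
9P: (5, 34) + (36, 13). λ = (13 - 34)/(36 - 5) ≡ 16/31 mod 37. 31⁻¹ ≡ 6 (mod 37), so λ ≡ 22.
  x = λ² - 5 - 36 = 484 - 41 ≡ 36; y = λ·(5 - 36) - 34 ≡ 24. → (36, 24)
10P: (36, 24) + (36, 13): same x and y₁ ≡ -y₂, so the sum is O.
10P = O, so the order is 10.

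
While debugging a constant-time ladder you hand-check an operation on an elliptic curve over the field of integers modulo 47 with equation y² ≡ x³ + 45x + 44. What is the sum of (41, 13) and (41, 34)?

The two points share x = 41 and their y-coordinates satisfy 13 + 34 ≡ 0 (mod 47), so they are inverses. Their sum is the point at infinity.

O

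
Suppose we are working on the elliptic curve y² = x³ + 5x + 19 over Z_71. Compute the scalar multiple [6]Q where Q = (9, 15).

O

Repeated addition: build up to 6Q.
2Q: tangent at (9, 15): λ = (3·9² + 5)/(2·15) ≡ 35/30. 30⁻¹ ≡ 45 (mod 71), so λ ≡ 35·45 ≡ 13.
  x = λ² - 9 - 9 = 169 - 18 ≡ 9; y = λ·(9 - 9) - 15 ≡ 56. → (9, 56)
3Q: (9, 56) + (9, 15): same x and y₁ ≡ -y₂, so the sum is the point at infinity.
4Q: the point at infinity + (9, 15) = (9, 15) (identity).
5Q: tangent at (9, 15): λ = (3·9² + 5)/(2·15) ≡ 35/30. 30⁻¹ ≡ 45 (mod 71), so λ ≡ 35·45 ≡ 13.
  x = λ² - 9 - 9 = 169 - 18 ≡ 9; y = λ·(9 - 9) - 15 ≡ 56. → (9, 56)
6Q: (9, 56) + (9, 15): same x and y₁ ≡ -y₂, so the sum is the point at infinity.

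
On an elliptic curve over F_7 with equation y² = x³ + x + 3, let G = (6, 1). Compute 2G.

(6, 6)

tangent at (6, 1): λ = (3·6² + 1)/(2·1) ≡ 4/2. 2⁻¹ ≡ 4 (mod 7), so λ ≡ 4·4 ≡ 2.
  x = λ² - 6 - 6 = 4 - 12 ≡ 6; y = λ·(6 - 6) - 1 ≡ 6. → (6, 6)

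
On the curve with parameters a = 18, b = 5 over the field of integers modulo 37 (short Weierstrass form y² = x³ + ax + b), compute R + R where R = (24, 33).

(10, 1)

tangent at (24, 33): λ = (3·24² + 18)/(2·33) ≡ 7/29. 29⁻¹ ≡ 23 (mod 37) since 29·23 = 667 ≡ 1, so λ ≡ 7·23 ≡ 13.
  x = λ² - 24 - 24 = 169 - 48 ≡ 10; y = λ·(24 - 10) - 33 ≡ 1. → (10, 1)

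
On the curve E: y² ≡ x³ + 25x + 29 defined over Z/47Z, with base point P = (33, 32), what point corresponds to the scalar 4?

Repeated addition: build up to 4P.
2P: tangent at (33, 32): λ = (3·33² + 25)/(2·32) ≡ 2/17. 17⁻¹ ≡ 36 (mod 47) since 17·36 = 612 ≡ 1, so λ ≡ 2·36 ≡ 25.
  x = λ² - 33 - 33 = 625 - 66 ≡ 42; y = λ·(33 - 42) - 32 ≡ 25. → (42, 25)
3P: (42, 25) + (33, 32). λ = (32 - 25)/(33 - 42) ≡ 7/38 mod 47. 38⁻¹ ≡ 26 (mod 47) since 38·26 = 988 ≡ 1, so λ ≡ 41.
  x = λ² - 42 - 33 = 1681 - 75 ≡ 8; y = λ·(42 - 8) - 25 ≡ 6. → (8, 6)
4P: (8, 6) + (33, 32). λ = (32 - 6)/(33 - 8) ≡ 26/25 mod 47. 25⁻¹ ≡ 32 (mod 47) since 25·32 = 800 ≡ 1, so λ ≡ 33.
  x = λ² - 8 - 33 = 1089 - 41 ≡ 14; y = λ·(8 - 14) - 6 ≡ 31. → (14, 31)

(14, 31)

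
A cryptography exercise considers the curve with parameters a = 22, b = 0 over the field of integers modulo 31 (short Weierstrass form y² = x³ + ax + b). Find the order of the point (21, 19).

4

2P: tangent at (21, 19): λ = (3·21² + 22)/(2·19) ≡ 12/7. 7⁻¹ ≡ 9 (mod 31) since 7·9 = 63 ≡ 1, so λ ≡ 12·9 ≡ 15.
  x = λ² - 21 - 21 = 225 - 42 ≡ 28; y = λ·(21 - 28) - 19 ≡ 0. → (28, 0)
3P: (28, 0) + (21, 19). λ = (19 - 0)/(21 - 28) ≡ 19/24 mod 31. 24⁻¹ ≡ 22 (mod 31) since 24·22 = 528 ≡ 1, so λ ≡ 15.
  x = λ² - 28 - 21 = 225 - 49 ≡ 21; y = λ·(28 - 21) - 0 ≡ 12. → (21, 12)
4P: (21, 12) + (21, 19): same x and y₁ ≡ -y₂, so the sum is O.
4P = O, so the order is 4.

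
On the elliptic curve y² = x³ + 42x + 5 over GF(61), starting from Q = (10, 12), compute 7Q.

(28, 40)

Repeated addition: build up to 7Q.
2Q: tangent at (10, 12): λ = (3·10² + 42)/(2·12) ≡ 37/24. 24⁻¹ ≡ 28 (mod 61) since 24·28 = 672 ≡ 1, so λ ≡ 37·28 ≡ 60.
  x = λ² - 10 - 10 = 3600 - 20 ≡ 42; y = λ·(10 - 42) - 12 ≡ 20. → (42, 20)
3Q: (42, 20) + (10, 12). λ = (12 - 20)/(10 - 42) ≡ 53/29 mod 61. 29⁻¹ ≡ 40 (mod 61), so λ ≡ 46.
  x = λ² - 42 - 10 = 2116 - 52 ≡ 51; y = λ·(42 - 51) - 20 ≡ 54. → (51, 54)
4Q: (51, 54) + (10, 12). λ = (12 - 54)/(10 - 51) ≡ 19/20 mod 61. 20⁻¹ ≡ 58 (mod 61), so λ ≡ 4.
  x = λ² - 51 - 10 = 16 - 61 ≡ 16; y = λ·(51 - 16) - 54 ≡ 25. → (16, 25)
5Q: (16, 25) + (10, 12). λ = (12 - 25)/(10 - 16) ≡ 48/55 mod 61. 55⁻¹ ≡ 10 (mod 61), so λ ≡ 53.
  x = λ² - 16 - 10 = 2809 - 26 ≡ 38; y = λ·(16 - 38) - 25 ≡ 29. → (38, 29)
6Q: (38, 29) + (10, 12). λ = (12 - 29)/(10 - 38) ≡ 44/33 mod 61. 33⁻¹ ≡ 37 (mod 61), so λ ≡ 42.
  x = λ² - 38 - 10 = 1764 - 48 ≡ 8; y = λ·(38 - 8) - 29 ≡ 11. → (8, 11)
7Q: (8, 11) + (10, 12). λ = (12 - 11)/(10 - 8) ≡ 1/2 mod 61. 2⁻¹ ≡ 31 (mod 61) since 2·31 = 62 ≡ 1, so λ ≡ 31.
  x = λ² - 8 - 10 = 961 - 18 ≡ 28; y = λ·(8 - 28) - 11 ≡ 40. → (28, 40)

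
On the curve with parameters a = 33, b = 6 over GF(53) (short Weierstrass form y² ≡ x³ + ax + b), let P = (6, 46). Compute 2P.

(34, 24)

tangent at (6, 46): λ = (3·6² + 33)/(2·46) ≡ 35/39. 39⁻¹ ≡ 34 (mod 53) since 39·34 = 1326 ≡ 1, so λ ≡ 35·34 ≡ 24.
  x = λ² - 6 - 6 = 576 - 12 ≡ 34; y = λ·(6 - 34) - 46 ≡ 24. → (34, 24)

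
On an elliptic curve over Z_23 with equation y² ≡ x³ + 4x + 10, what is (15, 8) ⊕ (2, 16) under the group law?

(15, 8) + (2, 16). λ = (16 - 8)/(2 - 15) ≡ 8/10 mod 23. 10⁻¹ ≡ 7 (mod 23), so λ ≡ 10.
  x = λ² - 15 - 2 = 100 - 17 ≡ 14; y = λ·(15 - 14) - 8 ≡ 2. → (14, 2)

(14, 2)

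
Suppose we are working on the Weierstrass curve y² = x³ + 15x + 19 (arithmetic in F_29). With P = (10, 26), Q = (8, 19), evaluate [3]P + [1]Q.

(11, 23)

First 3P:
Repeated addition: build up to 3P.
2P: tangent at (10, 26): λ = (3·10² + 15)/(2·26) ≡ 25/23. 23⁻¹ ≡ 24 (mod 29), so λ ≡ 25·24 ≡ 20.
  x = λ² - 10 - 10 = 400 - 20 ≡ 3; y = λ·(10 - 3) - 26 ≡ 27. → (3, 27)
3P: (3, 27) + (10, 26). λ = (26 - 27)/(10 - 3) ≡ 28/7 mod 29. 7⁻¹ ≡ 25 (mod 29), so λ ≡ 4.
  x = λ² - 3 - 10 = 16 - 13 ≡ 3; y = λ·(3 - 3) - 27 ≡ 2. → (3, 2)
3P = (3, 2).
Finally 3P + Q:
(3, 2) + (8, 19). λ = (19 - 2)/(8 - 3) ≡ 17/5 mod 29. 5⁻¹ ≡ 6 (mod 29), so λ ≡ 15.
  x = λ² - 3 - 8 = 225 - 11 ≡ 11; y = λ·(3 - 11) - 2 ≡ 23. → (11, 23)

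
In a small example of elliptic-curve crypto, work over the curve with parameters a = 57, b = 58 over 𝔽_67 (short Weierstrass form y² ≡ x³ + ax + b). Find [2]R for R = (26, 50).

tangent at (26, 50): λ = (3·26² + 57)/(2·50) ≡ 8/33. 33⁻¹ ≡ 65 (mod 67), so λ ≡ 8·65 ≡ 51.
  x = λ² - 26 - 26 = 2601 - 52 ≡ 3; y = λ·(26 - 3) - 50 ≡ 51. → (3, 51)

(3, 51)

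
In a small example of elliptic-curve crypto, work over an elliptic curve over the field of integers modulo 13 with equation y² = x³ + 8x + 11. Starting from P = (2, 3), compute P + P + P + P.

Repeated addition: build up to 4P.
2P: tangent at (2, 3): λ = (3·2² + 8)/(2·3) ≡ 7/6. 6⁻¹ ≡ 11 (mod 13) since 6·11 = 66 ≡ 1, so λ ≡ 7·11 ≡ 12.
  x = λ² - 2 - 2 = 144 - 4 ≡ 10; y = λ·(2 - 10) - 3 ≡ 5. → (10, 5)
3P: (10, 5) + (2, 3). λ = (3 - 5)/(2 - 10) ≡ 11/5 mod 13. 5⁻¹ ≡ 8 (mod 13), so λ ≡ 10.
  x = λ² - 10 - 2 = 100 - 12 ≡ 10; y = λ·(10 - 10) - 5 ≡ 8. → (10, 8)
4P: (10, 8) + (2, 3). λ = (3 - 8)/(2 - 10) ≡ 8/5 mod 13. 5⁻¹ ≡ 8 (mod 13), so λ ≡ 12.
  x = λ² - 10 - 2 = 144 - 12 ≡ 2; y = λ·(10 - 2) - 8 ≡ 10. → (2, 10)

(2, 10)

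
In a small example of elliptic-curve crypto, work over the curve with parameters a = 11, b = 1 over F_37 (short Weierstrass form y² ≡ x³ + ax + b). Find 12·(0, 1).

Write G = (0, 1).
Double-and-add on 12 = (1100)₂. Start with G = (0, 1) for the leading 1-bit.
double: tangent at (0, 1): λ = (3·0² + 11)/(2·1) ≡ 11/2. 2⁻¹ ≡ 19 (mod 37), so λ ≡ 11·19 ≡ 24.
  x = λ² - 0 - 0 = 576 - 0 ≡ 21; y = λ·(0 - 21) - 1 ≡ 13. → (21, 13)
add G: (21, 13) + (0, 1). λ = (1 - 13)/(0 - 21) ≡ 25/16 mod 37. 16⁻¹ ≡ 7 (mod 37) since 16·7 = 112 ≡ 1, so λ ≡ 27.
  x = λ² - 21 - 0 = 729 - 21 ≡ 5; y = λ·(21 - 5) - 13 ≡ 12. → (5, 12)
double: tangent at (5, 12): λ = (3·5² + 11)/(2·12) ≡ 12/24. 24⁻¹ ≡ 17 (mod 37), so λ ≡ 12·17 ≡ 19.
  x = λ² - 5 - 5 = 361 - 10 ≡ 18; y = λ·(5 - 18) - 12 ≡ 0. → (18, 0)
double: (18, 0) + (18, 0): same x and y₁ ≡ -y₂, so the sum is 𝒪.

O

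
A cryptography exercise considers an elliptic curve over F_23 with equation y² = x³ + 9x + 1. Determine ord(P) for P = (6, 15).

7

2P: tangent at (6, 15): λ = (3·6² + 9)/(2·15) ≡ 2/7. 7⁻¹ ≡ 10 (mod 23), so λ ≡ 2·10 ≡ 20.
  x = λ² - 6 - 6 = 400 - 12 ≡ 20; y = λ·(6 - 20) - 15 ≡ 4. → (20, 4)
3P: (20, 4) + (6, 15). λ = (15 - 4)/(6 - 20) ≡ 11/9 mod 23. 9⁻¹ ≡ 18 (mod 23), so λ ≡ 14.
  x = λ² - 20 - 6 = 196 - 26 ≡ 9; y = λ·(20 - 9) - 4 ≡ 12. → (9, 12)
4P: (9, 12) + (6, 15). λ = (15 - 12)/(6 - 9) ≡ 3/20 mod 23. 20⁻¹ ≡ 15 (mod 23), so λ ≡ 22.
  x = λ² - 9 - 6 = 484 - 15 ≡ 9; y = λ·(9 - 9) - 12 ≡ 11. → (9, 11)
5P: (9, 11) + (6, 15). λ = (15 - 11)/(6 - 9) ≡ 4/20 mod 23. 20⁻¹ ≡ 15 (mod 23) since 20·15 = 300 ≡ 1, so λ ≡ 14.
  x = λ² - 9 - 6 = 196 - 15 ≡ 20; y = λ·(9 - 20) - 11 ≡ 19. → (20, 19)
6P: (20, 19) + (6, 15). λ = (15 - 19)/(6 - 20) ≡ 19/9 mod 23. 9⁻¹ ≡ 18 (mod 23), so λ ≡ 20.
  x = λ² - 20 - 6 = 400 - 26 ≡ 6; y = λ·(20 - 6) - 19 ≡ 8. → (6, 8)
7P: (6, 8) + (6, 15): same x and y₁ ≡ -y₂, so the sum is 𝒪.
7P = 𝒪, so the order is 7.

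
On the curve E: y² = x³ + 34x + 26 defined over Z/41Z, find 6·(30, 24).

(17, 33)

Write Q = (30, 24).
Double-and-add on 6 = (110)₂. Start with Q = (30, 24) for the leading 1-bit.
double: tangent at (30, 24): λ = (3·30² + 34)/(2·24) ≡ 28/7. 7⁻¹ ≡ 6 (mod 41) since 7·6 = 42 ≡ 1, so λ ≡ 28·6 ≡ 4.
  x = λ² - 30 - 30 = 16 - 60 ≡ 38; y = λ·(30 - 38) - 24 ≡ 26. → (38, 26)
add Q: (38, 26) + (30, 24). λ = (24 - 26)/(30 - 38) ≡ 39/33 mod 41. 33⁻¹ ≡ 5 (mod 41) since 33·5 = 165 ≡ 1, so λ ≡ 31.
  x = λ² - 38 - 30 = 961 - 68 ≡ 32; y = λ·(38 - 32) - 26 ≡ 37. → (32, 37)
double: tangent at (32, 37): λ = (3·32² + 34)/(2·37) ≡ 31/33. 33⁻¹ ≡ 5 (mod 41) since 33·5 = 165 ≡ 1, so λ ≡ 31·5 ≡ 32.
  x = λ² - 32 - 32 = 1024 - 64 ≡ 17; y = λ·(32 - 17) - 37 ≡ 33. → (17, 33)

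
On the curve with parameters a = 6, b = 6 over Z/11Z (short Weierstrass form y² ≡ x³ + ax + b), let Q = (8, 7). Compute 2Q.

(6, 4)

tangent at (8, 7): λ = (3·8² + 6)/(2·7) ≡ 0/3. 3⁻¹ ≡ 4 (mod 11), so λ ≡ 0·4 ≡ 0.
  x = λ² - 8 - 8 = 0 - 16 ≡ 6; y = λ·(8 - 6) - 7 ≡ 4. → (6, 4)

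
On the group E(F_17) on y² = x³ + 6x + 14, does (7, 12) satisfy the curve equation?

y² = 12² ≡ 8; x³ + 6x + 14 = 399 ≡ 8 (mod 17). 8 = 8.

yes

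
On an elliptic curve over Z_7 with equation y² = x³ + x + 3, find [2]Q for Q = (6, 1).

(6, 6)

tangent at (6, 1): λ = (3·6² + 1)/(2·1) ≡ 4/2. 2⁻¹ ≡ 4 (mod 7), so λ ≡ 4·4 ≡ 2.
  x = λ² - 6 - 6 = 4 - 12 ≡ 6; y = λ·(6 - 6) - 1 ≡ 6. → (6, 6)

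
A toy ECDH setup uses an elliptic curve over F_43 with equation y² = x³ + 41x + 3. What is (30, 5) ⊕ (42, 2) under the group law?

(6, 32)

(30, 5) + (42, 2). λ = (2 - 5)/(42 - 30) ≡ 40/12 mod 43. 12⁻¹ ≡ 18 (mod 43) since 12·18 = 216 ≡ 1, so λ ≡ 32.
  x = λ² - 30 - 42 = 1024 - 72 ≡ 6; y = λ·(30 - 6) - 5 ≡ 32. → (6, 32)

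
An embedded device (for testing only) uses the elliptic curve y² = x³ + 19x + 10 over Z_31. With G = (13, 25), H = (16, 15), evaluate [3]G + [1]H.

First 3G:
Repeated addition: build up to 3G.
2G: tangent at (13, 25): λ = (3·13² + 19)/(2·25) ≡ 30/19. 19⁻¹ ≡ 18 (mod 31) since 19·18 = 342 ≡ 1, so λ ≡ 30·18 ≡ 13.
  x = λ² - 13 - 13 = 169 - 26 ≡ 19; y = λ·(13 - 19) - 25 ≡ 21. → (19, 21)
3G: (19, 21) + (13, 25). λ = (25 - 21)/(13 - 19) ≡ 4/25 mod 31. 25⁻¹ ≡ 5 (mod 31) since 25·5 = 125 ≡ 1, so λ ≡ 20.
  x = λ² - 19 - 13 = 400 - 32 ≡ 27; y = λ·(19 - 27) - 21 ≡ 5. → (27, 5)
3G = (27, 5).
Finally 3G + H:
(27, 5) + (16, 15). λ = (15 - 5)/(16 - 27) ≡ 10/20 mod 31. 20⁻¹ ≡ 14 (mod 31), so λ ≡ 16.
  x = λ² - 27 - 16 = 256 - 43 ≡ 27; y = λ·(27 - 27) - 5 ≡ 26. → (27, 26)

(27, 26)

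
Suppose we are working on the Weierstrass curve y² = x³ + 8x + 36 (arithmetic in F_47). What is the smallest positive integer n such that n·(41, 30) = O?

7

2P: tangent at (41, 30): λ = (3·41² + 8)/(2·30) ≡ 22/13. 13⁻¹ ≡ 29 (mod 47) since 13·29 = 377 ≡ 1, so λ ≡ 22·29 ≡ 27.
  x = λ² - 41 - 41 = 729 - 82 ≡ 36; y = λ·(41 - 36) - 30 ≡ 11. → (36, 11)
3P: (36, 11) + (41, 30). λ = (30 - 11)/(41 - 36) ≡ 19/5 mod 47. 5⁻¹ ≡ 19 (mod 47), so λ ≡ 32.
  x = λ² - 36 - 41 = 1024 - 77 ≡ 7; y = λ·(36 - 7) - 11 ≡ 24. → (7, 24)
4P: (7, 24) + (41, 30). λ = (30 - 24)/(41 - 7) ≡ 6/34 mod 47. 34⁻¹ ≡ 18 (mod 47), so λ ≡ 14.
  x = λ² - 7 - 41 = 196 - 48 ≡ 7; y = λ·(7 - 7) - 24 ≡ 23. → (7, 23)
5P: (7, 23) + (41, 30). λ = (30 - 23)/(41 - 7) ≡ 7/34 mod 47. 34⁻¹ ≡ 18 (mod 47) since 34·18 = 612 ≡ 1, so λ ≡ 32.
  x = λ² - 7 - 41 = 1024 - 48 ≡ 36; y = λ·(7 - 36) - 23 ≡ 36. → (36, 36)
6P: (36, 36) + (41, 30). λ = (30 - 36)/(41 - 36) ≡ 41/5 mod 47. 5⁻¹ ≡ 19 (mod 47), so λ ≡ 27.
  x = λ² - 36 - 41 = 729 - 77 ≡ 41; y = λ·(36 - 41) - 36 ≡ 17. → (41, 17)
7P: (41, 17) + (41, 30): same x and y₁ ≡ -y₂, so the sum is O.
7P = O, so the order is 7.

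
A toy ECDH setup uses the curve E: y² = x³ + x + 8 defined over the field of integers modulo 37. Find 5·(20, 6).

(21, 15)

Write Q = (20, 6).
Double-and-add on 5 = (101)₂. Start with Q = (20, 6) for the leading 1-bit.
double: tangent at (20, 6): λ = (3·20² + 1)/(2·6) ≡ 17/12. 12⁻¹ ≡ 34 (mod 37), so λ ≡ 17·34 ≡ 23.
  x = λ² - 20 - 20 = 529 - 40 ≡ 8; y = λ·(20 - 8) - 6 ≡ 11. → (8, 11)
double: tangent at (8, 11): λ = (3·8² + 1)/(2·11) ≡ 8/22. 22⁻¹ ≡ 32 (mod 37), so λ ≡ 8·32 ≡ 34.
  x = λ² - 8 - 8 = 1156 - 16 ≡ 30; y = λ·(8 - 30) - 11 ≡ 18. → (30, 18)
add Q: (30, 18) + (20, 6). λ = (6 - 18)/(20 - 30) ≡ 25/27 mod 37. 27⁻¹ ≡ 11 (mod 37), so λ ≡ 16.
  x = λ² - 30 - 20 = 256 - 50 ≡ 21; y = λ·(30 - 21) - 18 ≡ 15. → (21, 15)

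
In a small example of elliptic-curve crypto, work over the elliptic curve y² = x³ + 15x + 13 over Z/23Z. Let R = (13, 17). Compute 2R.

(9, 16)

tangent at (13, 17): λ = (3·13² + 15)/(2·17) ≡ 16/11. 11⁻¹ ≡ 21 (mod 23) since 11·21 = 231 ≡ 1, so λ ≡ 16·21 ≡ 14.
  x = λ² - 13 - 13 = 196 - 26 ≡ 9; y = λ·(13 - 9) - 17 ≡ 16. → (9, 16)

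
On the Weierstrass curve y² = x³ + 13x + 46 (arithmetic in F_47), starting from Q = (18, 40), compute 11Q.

Repeated addition: build up to 11Q.
2Q: tangent at (18, 40): λ = (3·18² + 13)/(2·40) ≡ 45/33. 33⁻¹ ≡ 10 (mod 47), so λ ≡ 45·10 ≡ 27.
  x = λ² - 18 - 18 = 729 - 36 ≡ 35; y = λ·(18 - 35) - 40 ≡ 18. → (35, 18)
3Q: (35, 18) + (18, 40). λ = (40 - 18)/(18 - 35) ≡ 22/30 mod 47. 30⁻¹ ≡ 11 (mod 47), so λ ≡ 7.
  x = λ² - 35 - 18 = 49 - 53 ≡ 43; y = λ·(35 - 43) - 18 ≡ 20. → (43, 20)
4Q: (43, 20) + (18, 40). λ = (40 - 20)/(18 - 43) ≡ 20/22 mod 47. 22⁻¹ ≡ 15 (mod 47), so λ ≡ 18.
  x = λ² - 43 - 18 = 324 - 61 ≡ 28; y = λ·(43 - 28) - 20 ≡ 15. → (28, 15)
5Q: (28, 15) + (18, 40). λ = (40 - 15)/(18 - 28) ≡ 25/37 mod 47. 37⁻¹ ≡ 14 (mod 47), so λ ≡ 21.
  x = λ² - 28 - 18 = 441 - 46 ≡ 19; y = λ·(28 - 19) - 15 ≡ 33. → (19, 33)
6Q: (19, 33) + (18, 40). λ = (40 - 33)/(18 - 19) ≡ 7/46 mod 47. 46⁻¹ ≡ 46 (mod 47), so λ ≡ 40.
  x = λ² - 19 - 18 = 1600 - 37 ≡ 12; y = λ·(19 - 12) - 33 ≡ 12. → (12, 12)
7Q: (12, 12) + (18, 40). λ = (40 - 12)/(18 - 12) ≡ 28/6 mod 47. 6⁻¹ ≡ 8 (mod 47) since 6·8 = 48 ≡ 1, so λ ≡ 36.
  x = λ² - 12 - 18 = 1296 - 30 ≡ 44; y = λ·(12 - 44) - 12 ≡ 11. → (44, 11)
8Q: (44, 11) + (18, 40). λ = (40 - 11)/(18 - 44) ≡ 29/21 mod 47. 21⁻¹ ≡ 9 (mod 47) since 21·9 = 189 ≡ 1, so λ ≡ 26.
  x = λ² - 44 - 18 = 676 - 62 ≡ 3; y = λ·(44 - 3) - 11 ≡ 21. → (3, 21)
9Q: (3, 21) + (18, 40). λ = (40 - 21)/(18 - 3) ≡ 19/15 mod 47. 15⁻¹ ≡ 22 (mod 47) since 15·22 = 330 ≡ 1, so λ ≡ 42.
  x = λ² - 3 - 18 = 1764 - 21 ≡ 4; y = λ·(3 - 4) - 21 ≡ 31. → (4, 31)
10Q: (4, 31) + (18, 40). λ = (40 - 31)/(18 - 4) ≡ 9/14 mod 47. 14⁻¹ ≡ 37 (mod 47), so λ ≡ 4.
  x = λ² - 4 - 18 = 16 - 22 ≡ 41; y = λ·(4 - 41) - 31 ≡ 9. → (41, 9)
11Q: (41, 9) + (18, 40). λ = (40 - 9)/(18 - 41) ≡ 31/24 mod 47. 24⁻¹ ≡ 2 (mod 47), so λ ≡ 15.
  x = λ² - 41 - 18 = 225 - 59 ≡ 25; y = λ·(41 - 25) - 9 ≡ 43. → (25, 43)

(25, 43)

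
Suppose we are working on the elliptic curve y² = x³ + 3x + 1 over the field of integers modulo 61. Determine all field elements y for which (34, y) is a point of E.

x³ + 3x + 1 = 39407 ≡ 1 (mod 61).
Square roots of 1 mod 61: 1 and 60 (since 1² = 1 ≡ 1).

1, 60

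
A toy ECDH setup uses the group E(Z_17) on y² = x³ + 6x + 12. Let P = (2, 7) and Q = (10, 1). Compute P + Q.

(2, 7) + (10, 1). λ = (1 - 7)/(10 - 2) ≡ 11/8 mod 17. 8⁻¹ ≡ 15 (mod 17), so λ ≡ 12.
  x = λ² - 2 - 10 = 144 - 12 ≡ 13; y = λ·(2 - 13) - 7 ≡ 14. → (13, 14)

(13, 14)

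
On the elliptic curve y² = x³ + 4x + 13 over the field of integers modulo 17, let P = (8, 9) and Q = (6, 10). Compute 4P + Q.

(16, 5)

First 4P:
Repeated addition: build up to 4P.
2P: tangent at (8, 9): λ = (3·8² + 4)/(2·9) ≡ 9/1. 1⁻¹ ≡ 1 (mod 17), so λ ≡ 9·1 ≡ 9.
  x = λ² - 8 - 8 = 81 - 16 ≡ 14; y = λ·(8 - 14) - 9 ≡ 5. → (14, 5)
3P: (14, 5) + (8, 9). λ = (9 - 5)/(8 - 14) ≡ 4/11 mod 17. 11⁻¹ ≡ 14 (mod 17) since 11·14 = 154 ≡ 1, so λ ≡ 5.
  x = λ² - 14 - 8 = 25 - 22 ≡ 3; y = λ·(14 - 3) - 5 ≡ 16. → (3, 16)
4P: (3, 16) + (8, 9). λ = (9 - 16)/(8 - 3) ≡ 10/5 mod 17. 5⁻¹ ≡ 7 (mod 17), so λ ≡ 2.
  x = λ² - 3 - 8 = 4 - 11 ≡ 10; y = λ·(3 - 10) - 16 ≡ 4. → (10, 4)
4P = (10, 4).
Finally 4P + Q:
(10, 4) + (6, 10). λ = (10 - 4)/(6 - 10) ≡ 6/13 mod 17. 13⁻¹ ≡ 4 (mod 17), so λ ≡ 7.
  x = λ² - 10 - 6 = 49 - 16 ≡ 16; y = λ·(10 - 16) - 4 ≡ 5. → (16, 5)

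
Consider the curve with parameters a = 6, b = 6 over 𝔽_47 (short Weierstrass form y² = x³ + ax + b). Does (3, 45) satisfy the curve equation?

y² = 45² ≡ 4; x³ + 6x + 6 = 51 ≡ 4 (mod 47). 4 = 4.

yes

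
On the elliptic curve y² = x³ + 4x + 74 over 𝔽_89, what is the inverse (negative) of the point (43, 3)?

-(43, 3) = (43, -3 mod 89) = (43, 86).

(43, 86)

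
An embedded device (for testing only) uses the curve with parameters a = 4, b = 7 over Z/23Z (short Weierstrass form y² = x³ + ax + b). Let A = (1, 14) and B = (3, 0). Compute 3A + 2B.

(13, 18)

First 3A:
Repeated addition: build up to 3A.
2A: tangent at (1, 14): λ = (3·1² + 4)/(2·14) ≡ 7/5. 5⁻¹ ≡ 14 (mod 23), so λ ≡ 7·14 ≡ 6.
  x = λ² - 1 - 1 = 36 - 2 ≡ 11; y = λ·(1 - 11) - 14 ≡ 18. → (11, 18)
3A: (11, 18) + (1, 14). λ = (14 - 18)/(1 - 11) ≡ 19/13 mod 23. 13⁻¹ ≡ 16 (mod 23), so λ ≡ 5.
  x = λ² - 11 - 1 = 25 - 12 ≡ 13; y = λ·(11 - 13) - 18 ≡ 18. → (13, 18)
3A = (13, 18).
Next 2B:
Repeated addition: build up to 2B.
2B: (3, 0) + (3, 0): same x and y₁ ≡ -y₂, so the sum is the point at infinity.
2B = the point at infinity.
Finally 3A + 2B:
(13, 18) + the point at infinity = (13, 18) (identity).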